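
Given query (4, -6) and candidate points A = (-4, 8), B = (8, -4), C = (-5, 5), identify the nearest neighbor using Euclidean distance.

Distances: d(A) ≈ 16.1245, d(B) ≈ 4.4721, d(C) ≈ 14.2127. Nearest: B = (8, -4) with distance 4.4721.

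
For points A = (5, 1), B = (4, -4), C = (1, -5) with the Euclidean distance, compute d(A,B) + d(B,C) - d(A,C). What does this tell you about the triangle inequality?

d(A,B) = √(1² + 5²) = √26 ≈ 5.099, d(B,C) = √(3² + 1²) = √10 ≈ 3.1623, d(A,C) = √(4² + 6²) = √52 ≈ 7.2111.
d(A,B) + d(B,C) - d(A,C) = 5.099 + 3.1623 - 7.2111 = 8.2613 - 7.2111 = 1.0502 (to 4 decimal places). This is ≥ 0, so the triangle inequality holds for these points.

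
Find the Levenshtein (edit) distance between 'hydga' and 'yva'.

Let D[i][j] be the edit distance between the first i characters of 'hydga' and the first j characters of 'yva', with D[i][0] = i, D[0][j] = j, and D[i][j] = D[i-1][j-1] if the characters match, else 1 + min(D[i-1][j], D[i][j-1], D[i-1][j-1]). Filling the table (rows: prefixes of 'hydga', columns: prefixes of 'yva'):
     ε  y  v  a
  ε  0  1  2  3
  h  1  1  2  3
  y  2  1  2  3
  d  3  2  2  3
  g  4  3  3  3
  a  5  4  4  3
The bottom-right entry gives D[5][3] = 3, so no sequence of fewer than 3 edits works. Backtracking through the table gives one optimal edit sequence (3 edits):
  hydga → ydga (del h @1)
  ydga → yga (del d @2)
  yga → yva (sub g→v @2)
Edit distance = 3.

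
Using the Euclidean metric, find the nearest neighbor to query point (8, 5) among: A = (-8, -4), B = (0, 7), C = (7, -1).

Distances: d(A) ≈ 18.3576, d(B) ≈ 8.2462, d(C) ≈ 6.0828. Nearest: C = (7, -1) with distance 6.0828.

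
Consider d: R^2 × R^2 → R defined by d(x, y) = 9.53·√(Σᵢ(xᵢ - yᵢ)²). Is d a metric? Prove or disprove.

Yes. The L2 (Euclidean) norm induces a metric on R^2, and multiplying a metric by a positive constant 9.53 > 0 preserves all four axioms: non-negativity (9.53·||x-y|| ≥ 0), identity (9.53·||x-y|| = 0 ⟺ ||x-y|| = 0 ⟺ x = y), symmetry (||x-y|| = ||y-x||), and the triangle inequality (9.53·||x-z|| ≤ 9.53·||x-y|| + 9.53·||y-z||). So d is a metric.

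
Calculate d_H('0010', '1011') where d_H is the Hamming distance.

Differing positions: 1, 4. Hamming distance = 2.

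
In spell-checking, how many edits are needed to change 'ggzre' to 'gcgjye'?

Let D[i][j] be the edit distance between the first i characters of 'ggzre' and the first j characters of 'gcgjye', with D[i][0] = i, D[0][j] = j, and D[i][j] = D[i-1][j-1] if the characters match, else 1 + min(D[i-1][j], D[i][j-1], D[i-1][j-1]). Filling the table (rows: prefixes of 'ggzre', columns: prefixes of 'gcgjye'):
     ε  g  c  g  j  y  e
  ε  0  1  2  3  4  5  6
  g  1  0  1  2  3  4  5
  g  2  1  1  1  2  3  4
  z  3  2  2  2  2  3  4
  r  4  3  3  3  3  3  4
  e  5  4  4  4  4  4  3
The bottom-right entry gives D[5][6] = 3, so no sequence of fewer than 3 edits works. Backtracking through the table gives one optimal edit sequence (3 edits):
  ggzre → gcgzre (ins c @2)
  gcgzre → gcgjre (sub z→j @4)
  gcgjre → gcgjye (sub r→y @5)
Edit distance = 3.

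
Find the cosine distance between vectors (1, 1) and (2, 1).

With u = (1, 1), v = (2, 1):
u·v = 1·2 + 1·1 = 2 + 1 = 3.
|u| = √(1² + 1²) = √2, |v| = √(2² + 1²) = √5, so |u||v| = √(2·5) = √10.
cos θ = (u·v)/(|u||v|) = 3/√10 ≈ 0.9487
Cosine distance = 1 - cos θ ≈ 1 - 0.9487 = 0.0513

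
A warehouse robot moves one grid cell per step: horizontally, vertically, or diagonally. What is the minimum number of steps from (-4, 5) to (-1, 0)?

max(|x_i - y_i|) = max(|-4 - (-1)|, |5 - 0|) = max(3, 5) = 5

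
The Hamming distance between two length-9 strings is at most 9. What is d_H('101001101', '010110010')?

Differing positions: 1, 2, 3, 4, 5, 6, 7, 8, 9. Hamming distance = 9. The maximum possible Hamming distance for length-9 strings is 9, so d_H/9 = 9/9 = 1.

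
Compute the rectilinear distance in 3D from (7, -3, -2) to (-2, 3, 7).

Σ|x_i - y_i| = |7 - (-2)| + |-3 - 3| + |-2 - 7| = 9 + 6 + 9 = 24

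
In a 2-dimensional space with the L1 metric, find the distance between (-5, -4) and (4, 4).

Σ|x_i - y_i| = |-5 - 4| + |-4 - 4| = 9 + 8 = 17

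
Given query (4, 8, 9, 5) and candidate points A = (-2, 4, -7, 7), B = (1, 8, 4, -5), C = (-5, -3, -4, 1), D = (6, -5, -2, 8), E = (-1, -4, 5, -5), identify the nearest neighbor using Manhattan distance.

Distances: d(A) = 28, d(B) = 18, d(C) = 37, d(D) = 29, d(E) = 31. Nearest: B = (1, 8, 4, -5) with distance 18.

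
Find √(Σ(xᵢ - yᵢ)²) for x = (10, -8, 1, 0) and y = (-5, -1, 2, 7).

√(Σ(x_i - y_i)²) = √((10 - (-5))² + (-8 - (-1))² + (1 - 2)² + (0 - 7)²)
= √(15² + (-7)² + (-1)² + (-7)²) = √(225 + 49 + 1 + 49) = √324 = 18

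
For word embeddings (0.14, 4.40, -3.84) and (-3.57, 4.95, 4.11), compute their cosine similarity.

With u = (0.14, 4.40, -3.84), v = (-3.57, 4.95, 4.11):
u·v = 0.14·(-3.57) + 4.4·4.95 + (-3.84)·4.11 = (-0.4998) + 21.78 + (-15.7824) = 5.4978.
|u| = √(0.14² + 4.4² + (-3.84)²) = √(0.0196 + 19.36 + 14.7456) = √34.1252, |v| = √((-3.57)² + 4.95² + 4.11²) = √(12.7449 + 24.5025 + 16.8921) = √54.1395.
cos θ = (u·v)/(|u||v|) = 5.4978/(√34.1252·√54.1395) ≈ 0.1279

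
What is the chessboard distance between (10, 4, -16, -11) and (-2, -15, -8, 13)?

max(|x_i - y_i|) = max(|10 - (-2)|, |4 - (-15)|, |-16 - (-8)|, |-11 - 13|) = max(12, 19, 8, 24) = 24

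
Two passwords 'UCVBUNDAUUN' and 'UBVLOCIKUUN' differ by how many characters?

Differing positions: 2, 4, 5, 6, 7, 8. Hamming distance = 6.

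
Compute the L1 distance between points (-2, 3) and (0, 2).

Σ|x_i - y_i| = |-2 - 0| + |3 - 2| = 2 + 1 = 3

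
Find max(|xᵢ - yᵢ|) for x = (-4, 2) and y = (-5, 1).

max(|x_i - y_i|) = max(|-4 - (-5)|, |2 - 1|) = max(1, 1) = 1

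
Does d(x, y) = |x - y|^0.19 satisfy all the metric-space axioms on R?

Yes. With 0 < p = 0.19 ≤ 1, d(x,y) = |x-y|^0.19 is a metric on R. Non-negativity and symmetry are immediate; |x-y|^0.19 = 0 ⟺ |x-y| = 0 ⟺ x = y. For the triangle inequality, the function t ↦ t^0.19 is subadditive on [0,∞) when p ≤ 1, so |x-z|^0.19 ≤ (|x-y| + |y-z|)^0.19 ≤ |x-y|^0.19 + |y-z|^0.19.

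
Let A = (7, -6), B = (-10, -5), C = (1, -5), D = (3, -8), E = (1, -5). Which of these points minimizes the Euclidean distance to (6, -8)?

Distances: d(A) ≈ 2.2361, d(B) ≈ 16.2788, d(C) ≈ 5.831, d(D) = 3, d(E) ≈ 5.831. Nearest: A = (7, -6) with distance 2.2361.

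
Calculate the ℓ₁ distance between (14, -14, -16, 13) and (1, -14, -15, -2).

Σ|x_i - y_i| = |14 - 1| + |-14 - (-14)| + |-16 - (-15)| + |13 - (-2)| = 13 + 0 + 1 + 15 = 29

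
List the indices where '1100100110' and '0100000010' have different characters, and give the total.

Differing positions: 1, 5, 8. Hamming distance = 3.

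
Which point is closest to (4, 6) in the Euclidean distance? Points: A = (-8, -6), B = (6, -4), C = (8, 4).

Distances: d(A) ≈ 16.9706, d(B) ≈ 10.198, d(C) ≈ 4.4721. Nearest: C = (8, 4) with distance 4.4721.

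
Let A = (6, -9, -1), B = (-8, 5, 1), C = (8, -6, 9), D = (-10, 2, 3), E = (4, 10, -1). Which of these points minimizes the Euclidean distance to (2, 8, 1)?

Distances: d(A) ≈ 17.5784, d(B) ≈ 10.4403, d(C) ≈ 17.2047, d(D) ≈ 13.5647, d(E) ≈ 3.4641. Nearest: E = (4, 10, -1) with distance 3.4641.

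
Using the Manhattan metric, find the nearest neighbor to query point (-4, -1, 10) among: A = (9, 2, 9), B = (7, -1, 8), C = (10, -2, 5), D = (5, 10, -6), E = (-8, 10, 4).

Distances: d(A) = 17, d(B) = 13, d(C) = 20, d(D) = 36, d(E) = 21. Nearest: B = (7, -1, 8) with distance 13.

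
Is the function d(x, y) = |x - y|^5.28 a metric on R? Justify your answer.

No. d(x,y) = |x-y|^5.28 fails the triangle inequality since p = 5.28 > 1. Counterexample: x = 3, y = 6, z = 9. d(x,z) = |3 - 9|^5.28 = 6^5.28 ≈ 12842.1755, but d(x,y) + d(y,z) = 3^5.28 + 3^5.28 ≈ 330.5219 + 330.5219 = 661.0438. Since 12842.1755 > 661.0438, the triangle inequality is violated.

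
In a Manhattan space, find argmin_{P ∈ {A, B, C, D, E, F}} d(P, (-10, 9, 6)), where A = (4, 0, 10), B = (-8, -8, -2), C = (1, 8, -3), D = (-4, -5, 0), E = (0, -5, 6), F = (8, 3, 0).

Distances: d(A) = 27, d(B) = 27, d(C) = 21, d(D) = 26, d(E) = 24, d(F) = 30. Nearest: C = (1, 8, -3) with distance 21.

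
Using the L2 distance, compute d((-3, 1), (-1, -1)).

(Σ|x_i - y_i|^2)^(1/2) = (|-3 - (-1)|^2 + |1 - (-1)|^2)^(1/2)
= (2^2 + 2^2)^(1/2) = (4 + 4)^(1/2) = (8)^(1/2) ≈ 2.8284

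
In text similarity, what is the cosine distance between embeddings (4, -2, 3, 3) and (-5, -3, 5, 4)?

With u = (4, -2, 3, 3), v = (-5, -3, 5, 4):
u·v = 4·(-5) + (-2)·(-3) + 3·5 + 3·4 = (-20) + 6 + 15 + 12 = 13.
|u| = √(4² + (-2)² + 3² + 3²) = √38, |v| = √((-5)² + (-3)² + 5² + 4²) = √75, so |u||v| = √(38·75) = √2850.
cos θ = (u·v)/(|u||v|) = 13/√2850 ≈ 0.2435
Cosine distance = 1 - cos θ ≈ 1 - 0.2435 = 0.7565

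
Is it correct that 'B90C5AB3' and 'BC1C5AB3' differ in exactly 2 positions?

Differing positions: 2, 3. Hamming distance = 2, so the claim is true.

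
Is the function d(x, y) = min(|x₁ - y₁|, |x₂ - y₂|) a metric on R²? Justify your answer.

No. d fails identity of indiscernibles: take x = (3, 0) and y = (3, 7). Then d(x,y) = min(|3 - 3|, |0 - 7|) = min(0, 7) = 0, yet x ≠ y.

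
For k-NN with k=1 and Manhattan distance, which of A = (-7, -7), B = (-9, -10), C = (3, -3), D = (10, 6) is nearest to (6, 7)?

Distances: d(A) = 27, d(B) = 32, d(C) = 13, d(D) = 5. Nearest: D = (10, 6) with distance 5.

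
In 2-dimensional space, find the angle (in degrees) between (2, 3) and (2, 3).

With u = (2, 3), v = (2, 3):
u·v = 2·2 + 3·3 = 4 + 9 = 13.
|u| = √(2² + 3²) = √13, |v| = √(2² + 3²) = √13, so |u||v| = √(13·13) = √169 = 13.
cos θ = (u·v)/(|u||v|) = 13/13 = 1 (the vectors are parallel, pointing the same way)
θ = arccos(1) = 0°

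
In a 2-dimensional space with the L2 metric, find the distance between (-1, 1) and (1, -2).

(Σ|x_i - y_i|^2)^(1/2) = (|-1 - 1|^2 + |1 - (-2)|^2)^(1/2)
= (2^2 + 3^2)^(1/2) = (4 + 9)^(1/2) = (13)^(1/2) ≈ 3.6056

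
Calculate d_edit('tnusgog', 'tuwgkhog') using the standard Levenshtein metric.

Let D[i][j] be the edit distance between the first i characters of 'tnusgog' and the first j characters of 'tuwgkhog', with D[i][0] = i, D[0][j] = j, and D[i][j] = D[i-1][j-1] if the characters match, else 1 + min(D[i-1][j], D[i][j-1], D[i-1][j-1]). Filling the table (rows: prefixes of 'tnusgog', columns: prefixes of 'tuwgkhog'):
     ε  t  u  w  g  k  h  o  g
  ε  0  1  2  3  4  5  6  7  8
  t  1  0  1  2  3  4  5  6  7
  n  2  1  1  2  3  4  5  6  7
  u  3  2  1  2  3  4  5  6  7
  s  4  3  2  2  3  4  5  6  7
  g  5  4  3  3  2  3  4  5  6
  o  6  5  4  4  3  3  4  4  5
  g  7  6  5  5  4  4  4  5  4
The bottom-right entry gives D[7][8] = 4, so no sequence of fewer than 4 edits works. Backtracking through the table gives one optimal edit sequence (4 edits):
  tnusgog → tusgog (del n @2)
  tusgog → tuwgog (sub s→w @3)
  tuwgog → tuwgkog (ins k @5)
  tuwgkog → tuwgkhog (ins h @6)
Edit distance = 4.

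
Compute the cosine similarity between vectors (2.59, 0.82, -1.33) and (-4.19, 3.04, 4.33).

With u = (2.59, 0.82, -1.33), v = (-4.19, 3.04, 4.33):
u·v = 2.59·(-4.19) + 0.82·3.04 + (-1.33)·4.33 = (-10.8521) + 2.4928 + (-5.7589) = -14.1182.
|u| = √(2.59² + 0.82² + (-1.33)²) = √(6.7081 + 0.6724 + 1.7689) = √9.1494, |v| = √((-4.19)² + 3.04² + 4.33²) = √(17.5561 + 9.2416 + 18.7489) = √45.5466.
cos θ = (u·v)/(|u||v|) = -14.1182/(√9.1494·√45.5466) ≈ -0.6916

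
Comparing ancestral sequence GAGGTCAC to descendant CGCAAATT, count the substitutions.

Differing positions: 1, 2, 3, 4, 5, 6, 7, 8. Hamming distance = 8.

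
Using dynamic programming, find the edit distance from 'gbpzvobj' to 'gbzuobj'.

Let D[i][j] be the edit distance between the first i characters of 'gbpzvobj' and the first j characters of 'gbzuobj', with D[i][0] = i, D[0][j] = j, and D[i][j] = D[i-1][j-1] if the characters match, else 1 + min(D[i-1][j], D[i][j-1], D[i-1][j-1]). Filling the table (rows: prefixes of 'gbpzvobj', columns: prefixes of 'gbzuobj'):
     ε  g  b  z  u  o  b  j
  ε  0  1  2  3  4  5  6  7
  g  1  0  1  2  3  4  5  6
  b  2  1  0  1  2  3  4  5
  p  3  2  1  1  2  3  4  5
  z  4  3  2  1  2  3  4  5
  v  5  4  3  2  2  3  4  5
  o  6  5  4  3  3  2  3  4
  b  7  6  5  4  4  3  2  3
  j  8  7  6  5  5  4  3  2
The bottom-right entry gives D[8][7] = 2, so no sequence of fewer than 2 edits works. Backtracking through the table gives one optimal edit sequence (2 edits):
  gbpzvobj → gbzvobj (del p @3)
  gbzvobj → gbzuobj (sub v→u @4)
Edit distance = 2.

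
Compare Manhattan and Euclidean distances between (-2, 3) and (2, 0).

L1 = |-2 - 2| + |3 - 0| = 4 + 3 = 7
L2 = √(4² + 3²) = √25 = 5
L1 ≥ L2 always (equality iff movement is along one axis); L1 > L2 here.
Ratio L1/L2 = 7/5 = 1.4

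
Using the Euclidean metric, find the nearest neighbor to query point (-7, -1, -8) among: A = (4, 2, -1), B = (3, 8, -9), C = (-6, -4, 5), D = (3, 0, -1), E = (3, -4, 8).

Distances: d(A) ≈ 13.3791, d(B) ≈ 13.4907, d(C) ≈ 13.3791, d(D) ≈ 12.2474, d(E) ≈ 19.105. Nearest: D = (3, 0, -1) with distance 12.2474.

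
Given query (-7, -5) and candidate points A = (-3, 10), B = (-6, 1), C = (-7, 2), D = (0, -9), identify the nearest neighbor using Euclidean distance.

Distances: d(A) ≈ 15.5242, d(B) ≈ 6.0828, d(C) = 7, d(D) ≈ 8.0623. Nearest: B = (-6, 1) with distance 6.0828.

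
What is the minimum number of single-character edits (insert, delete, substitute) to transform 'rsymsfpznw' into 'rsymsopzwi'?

Let D[i][j] be the edit distance between the first i characters of 'rsymsfpznw' and the first j characters of 'rsymsopzwi', with D[i][0] = i, D[0][j] = j, and D[i][j] = D[i-1][j-1] if the characters match, else 1 + min(D[i-1][j], D[i][j-1], D[i-1][j-1]). Filling the table (rows: prefixes of 'rsymsfpznw', columns: prefixes of 'rsymsopzwi'):
     ε  r  s  y  m  s  o  p  z  w  i
  ε  0  1  2  3  4  5  6  7  8  9 10
  r  1  0  1  2  3  4  5  6  7  8  9
  s  2  1  0  1  2  3  4  5  6  7  8
  y  3  2  1  0  1  2  3  4  5  6  7
  m  4  3  2  1  0  1  2  3  4  5  6
  s  5  4  3  2  1  0  1  2  3  4  5
  f  6  5  4  3  2  1  1  2  3  4  5
  p  7  6  5  4  3  2  2  1  2  3  4
  z  8  7  6  5  4  3  3  2  1  2  3
  n  9  8  7  6  5  4  4  3  2  2  3
  w 10  9  8  7  6  5  5  4  3  2  3
The bottom-right entry gives D[10][10] = 3, so no sequence of fewer than 3 edits works. Backtracking through the table gives one optimal edit sequence (3 edits):
  rsymsfpznw → rsymsopznw (sub f→o @6)
  rsymsopznw → rsymsopzww (sub n→w @9)
  rsymsopzww → rsymsopzwi (sub w→i @10)
Edit distance = 3.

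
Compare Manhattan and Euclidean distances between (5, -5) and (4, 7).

L1 = |5 - 4| + |-5 - 7| = 1 + 12 = 13
L2 = √(1² + 12²) = √145 ≈ 12.0416
L1 ≥ L2 always (equality iff movement is along one axis); L1 > L2 here.
Ratio L1/L2 = 13/√145 ≈ 1.0796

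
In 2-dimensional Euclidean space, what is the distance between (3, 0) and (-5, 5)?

√(Σ(x_i - y_i)²) = √((3 - (-5))² + (0 - 5)²)
= √(8² + (-5)²) = √(64 + 25) = √89 ≈ 9.434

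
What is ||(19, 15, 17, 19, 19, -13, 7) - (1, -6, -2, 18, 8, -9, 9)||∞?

max(|x_i - y_i|) = max(|19 - 1|, |15 - (-6)|, |17 - (-2)|, |19 - 18|, |19 - 8|, |-13 - (-9)|, |7 - 9|) = max(18, 21, 19, 1, 11, 4, 2) = 21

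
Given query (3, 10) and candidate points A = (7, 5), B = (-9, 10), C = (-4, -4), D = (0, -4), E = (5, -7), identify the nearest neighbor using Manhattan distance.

Distances: d(A) = 9, d(B) = 12, d(C) = 21, d(D) = 17, d(E) = 19. Nearest: A = (7, 5) with distance 9.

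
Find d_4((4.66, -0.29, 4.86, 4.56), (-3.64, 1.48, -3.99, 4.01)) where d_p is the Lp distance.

(Σ|x_i - y_i|^4)^(1/4) = (|4.66 - (-3.64)|^4 + |-0.29 - 1.48|^4 + |4.86 - (-3.99)|^4 + |4.56 - 4.01|^4)^(1/4)
= (8.3^4 + 1.77^4 + 8.85^4 + 0.55^4)^(1/4) ≈ (4745.8321 + 9.8151 + 6134.414 + 0.0915)^(1/4) = (10890.1527)^(1/4) ≈ 10.2155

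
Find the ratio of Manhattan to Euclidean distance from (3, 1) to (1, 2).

L1 = |3 - 1| + |1 - 2| = 2 + 1 = 3
L2 = √(2² + 1²) = √5 ≈ 2.2361
L1 ≥ L2 always (equality iff movement is along one axis); L1 > L2 here.
Ratio L1/L2 = 3/√5 ≈ 1.3416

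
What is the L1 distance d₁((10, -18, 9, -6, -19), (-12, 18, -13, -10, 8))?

Σ|x_i - y_i| = |10 - (-12)| + |-18 - 18| + |9 - (-13)| + |-6 - (-10)| + |-19 - 8| = 22 + 36 + 22 + 4 + 27 = 111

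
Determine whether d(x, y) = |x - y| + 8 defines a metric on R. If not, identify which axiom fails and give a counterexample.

No. d fails identity of indiscernibles (specifically d(x,x) = 0): d(1, 1) = |1 - 1| + 8 = 0 + 8 = 8 ≠ 0.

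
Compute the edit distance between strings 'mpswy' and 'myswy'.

Let D[i][j] be the edit distance between the first i characters of 'mpswy' and the first j characters of 'myswy', with D[i][0] = i, D[0][j] = j, and D[i][j] = D[i-1][j-1] if the characters match, else 1 + min(D[i-1][j], D[i][j-1], D[i-1][j-1]). Filling the table (rows: prefixes of 'mpswy', columns: prefixes of 'myswy'):
     ε  m  y  s  w  y
  ε  0  1  2  3  4  5
  m  1  0  1  2  3  4
  p  2  1  1  2  3  4
  s  3  2  2  1  2  3
  w  4  3  3  2  1  2
  y  5  4  3  3  2  1
The bottom-right entry gives D[5][5] = 1, so no sequence of fewer than 1 edit works. Backtracking through the table gives one optimal edit sequence (1 edit):
  mpswy → myswy (sub p→y @2)
Edit distance = 1.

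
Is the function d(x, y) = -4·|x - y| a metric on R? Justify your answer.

No. With c = -4 < 0, d fails non-negativity: d(3, 5) = -4·|3 - 5| = -4·2 = -8 < 0.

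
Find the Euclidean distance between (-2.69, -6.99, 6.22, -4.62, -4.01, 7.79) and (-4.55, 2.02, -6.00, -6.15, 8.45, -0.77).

√(Σ(x_i - y_i)²) = √((-2.69 - (-4.55))² + (-6.99 - 2.02)² + (6.22 - (-6))² + (-4.62 - (-6.15))² + (-4.01 - 8.45)² + (7.79 - (-0.77))²)
= √(1.86² + (-9.01)² + 12.22² + 1.53² + (-12.46)² + 8.56²) = √(3.4596 + 81.1801 + 149.3284 + 2.3409 + 155.2516 + 73.2736) = √464.8342 ≈ 21.56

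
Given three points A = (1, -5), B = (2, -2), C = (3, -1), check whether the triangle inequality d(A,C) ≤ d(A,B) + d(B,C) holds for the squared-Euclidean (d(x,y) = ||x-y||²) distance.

d(A,B) = 1² + 3² = 10, d(B,C) = 1² + 1² = 2, d(A,C) = 2² + 4² = 20.
d(A,C) = 20 > 10 + 2 = 12. Triangle inequality is VIOLATED. (Squared-Euclidean is not a metric — this is a counterexample.)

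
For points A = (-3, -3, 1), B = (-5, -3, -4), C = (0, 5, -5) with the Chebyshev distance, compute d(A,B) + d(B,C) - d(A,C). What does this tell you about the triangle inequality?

d(A,B) = max(2, 0, 5) = 5, d(B,C) = max(5, 8, 1) = 8, d(A,C) = max(3, 8, 6) = 8.
d(A,B) + d(B,C) - d(A,C) = 5 + 8 - 8 = 13 - 8 = 5. This is ≥ 0, so the triangle inequality holds for these points.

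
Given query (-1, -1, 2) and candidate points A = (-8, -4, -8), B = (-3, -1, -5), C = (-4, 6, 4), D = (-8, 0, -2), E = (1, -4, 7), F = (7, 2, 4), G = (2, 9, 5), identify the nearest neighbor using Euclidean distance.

Distances: d(A) ≈ 12.5698, d(B) ≈ 7.2801, d(C) ≈ 7.874, d(D) ≈ 8.124, d(E) ≈ 6.1644, d(F) ≈ 8.775, d(G) ≈ 10.8628. Nearest: E = (1, -4, 7) with distance 6.1644.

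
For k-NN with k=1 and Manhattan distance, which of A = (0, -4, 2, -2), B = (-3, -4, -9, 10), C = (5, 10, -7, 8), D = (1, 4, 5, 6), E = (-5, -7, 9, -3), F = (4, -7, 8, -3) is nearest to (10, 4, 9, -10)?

Distances: d(A) = 33, d(B) = 59, d(C) = 45, d(D) = 29, d(E) = 33, d(F) = 25. Nearest: F = (4, -7, 8, -3) with distance 25.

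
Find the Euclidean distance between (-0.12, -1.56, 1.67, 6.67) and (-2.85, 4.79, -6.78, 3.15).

√(Σ(x_i - y_i)²) = √((-0.12 - (-2.85))² + (-1.56 - 4.79)² + (1.67 - (-6.78))² + (6.67 - 3.15)²)
= √(2.73² + (-6.35)² + 8.45² + 3.52²) = √(7.4529 + 40.3225 + 71.4025 + 12.3904) = √131.5683 ≈ 11.4703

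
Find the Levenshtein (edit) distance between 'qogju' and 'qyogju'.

Let D[i][j] be the edit distance between the first i characters of 'qogju' and the first j characters of 'qyogju', with D[i][0] = i, D[0][j] = j, and D[i][j] = D[i-1][j-1] if the characters match, else 1 + min(D[i-1][j], D[i][j-1], D[i-1][j-1]). Filling the table (rows: prefixes of 'qogju', columns: prefixes of 'qyogju'):
     ε  q  y  o  g  j  u
  ε  0  1  2  3  4  5  6
  q  1  0  1  2  3  4  5
  o  2  1  1  1  2  3  4
  g  3  2  2  2  1  2  3
  j  4  3  3  3  2  1  2
  u  5  4  4  4  3  2  1
The bottom-right entry gives D[5][6] = 1, so no sequence of fewer than 1 edit works. Backtracking through the table gives one optimal edit sequence (1 edit):
  qogju → qyogju (ins y @2)
Edit distance = 1.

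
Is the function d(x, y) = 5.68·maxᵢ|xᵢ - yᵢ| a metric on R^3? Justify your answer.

Yes. The L∞ (Chebyshev) norm induces a metric on R^3, and multiplying a metric by a positive constant 5.68 > 0 preserves all four axioms: non-negativity (5.68·||x-y|| ≥ 0), identity (5.68·||x-y|| = 0 ⟺ ||x-y|| = 0 ⟺ x = y), symmetry (||x-y|| = ||y-x||), and the triangle inequality (5.68·||x-z|| ≤ 5.68·||x-y|| + 5.68·||y-z||). So d is a metric.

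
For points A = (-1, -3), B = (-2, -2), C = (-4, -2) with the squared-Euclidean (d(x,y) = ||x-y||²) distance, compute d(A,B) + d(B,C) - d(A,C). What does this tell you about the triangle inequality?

d(A,B) = 1² + 1² = 2, d(B,C) = 2² + 0² = 4, d(A,C) = 3² + 1² = 10.
d(A,B) + d(B,C) - d(A,C) = 2 + 4 - 10 = 6 - 10 = -4. This is < 0, so the triangle inequality FAILS for these points (squared-Euclidean is not a metric).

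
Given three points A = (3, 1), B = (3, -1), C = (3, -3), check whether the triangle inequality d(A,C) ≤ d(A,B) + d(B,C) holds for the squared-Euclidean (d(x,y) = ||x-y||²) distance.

d(A,B) = 0² + 2² = 4, d(B,C) = 0² + 2² = 4, d(A,C) = 0² + 4² = 16.
d(A,C) = 16 > 4 + 4 = 8. Triangle inequality is VIOLATED. (Squared-Euclidean is not a metric — this is a counterexample.)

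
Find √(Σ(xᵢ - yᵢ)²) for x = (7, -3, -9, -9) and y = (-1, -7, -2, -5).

√(Σ(x_i - y_i)²) = √((7 - (-1))² + (-3 - (-7))² + (-9 - (-2))² + (-9 - (-5))²)
= √(8² + 4² + (-7)² + (-4)²) = √(64 + 16 + 49 + 16) = √145 ≈ 12.0416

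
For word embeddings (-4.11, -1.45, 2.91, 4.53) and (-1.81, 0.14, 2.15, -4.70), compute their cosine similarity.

With u = (-4.11, -1.45, 2.91, 4.53), v = (-1.81, 0.14, 2.15, -4.70):
u·v = (-4.11)·(-1.81) + (-1.45)·0.14 + 2.91·2.15 + 4.53·(-4.7) = 7.4391 + (-0.203) + 6.2565 + (-21.291) = -7.7984.
|u| = √((-4.11)² + (-1.45)² + 2.91² + 4.53²) = √(16.8921 + 2.1025 + 8.4681 + 20.5209) = √47.9836, |v| = √((-1.81)² + 0.14² + 2.15² + (-4.7)²) = √(3.2761 + 0.0196 + 4.6225 + 22.09) = √30.0082.
cos θ = (u·v)/(|u||v|) = -7.7984/(√47.9836·√30.0082) ≈ -0.2055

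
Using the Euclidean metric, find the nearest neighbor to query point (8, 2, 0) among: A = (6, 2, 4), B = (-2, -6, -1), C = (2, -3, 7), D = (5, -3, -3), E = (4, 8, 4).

Distances: d(A) ≈ 4.4721, d(B) ≈ 12.8452, d(C) ≈ 10.4881, d(D) ≈ 6.5574, d(E) ≈ 8.2462. Nearest: A = (6, 2, 4) with distance 4.4721.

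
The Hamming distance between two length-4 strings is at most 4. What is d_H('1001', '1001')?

Differing positions: none. Hamming distance = 0. The maximum possible Hamming distance for length-4 strings is 4, so d_H/4 = 0/4 = 0.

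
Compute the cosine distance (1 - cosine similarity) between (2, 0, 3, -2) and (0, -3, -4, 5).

With u = (2, 0, 3, -2), v = (0, -3, -4, 5):
u·v = 2·0 + 0·(-3) + 3·(-4) + (-2)·5 = 0 + 0 + (-12) + (-10) = -22.
|u| = √(2² + 0² + 3² + (-2)²) = √17, |v| = √(0² + (-3)² + (-4)² + 5²) = √50, so |u||v| = √(17·50) = √850.
cos θ = (u·v)/(|u||v|) = -22/√850 ≈ -0.7546
Cosine distance = 1 - cos θ ≈ 1 - (-0.7546) = 1.7546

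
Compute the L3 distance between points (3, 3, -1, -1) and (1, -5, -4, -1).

(Σ|x_i - y_i|^3)^(1/3) = (|3 - 1|^3 + |3 - (-5)|^3 + |-1 - (-4)|^3 + |-1 - (-1)|^3)^(1/3)
= (2^3 + 8^3 + 3^3 + 0^3)^(1/3) = (8 + 512 + 27 + 0)^(1/3) = (547)^(1/3) ≈ 8.1783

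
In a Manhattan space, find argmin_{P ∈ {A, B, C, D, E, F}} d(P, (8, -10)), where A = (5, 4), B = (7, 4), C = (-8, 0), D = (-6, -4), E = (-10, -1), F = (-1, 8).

Distances: d(A) = 17, d(B) = 15, d(C) = 26, d(D) = 20, d(E) = 27, d(F) = 27. Nearest: B = (7, 4) with distance 15.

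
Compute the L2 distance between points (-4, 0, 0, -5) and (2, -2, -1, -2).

(Σ|x_i - y_i|^2)^(1/2) = (|-4 - 2|^2 + |0 - (-2)|^2 + |0 - (-1)|^2 + |-5 - (-2)|^2)^(1/2)
= (6^2 + 2^2 + 1^2 + 3^2)^(1/2) = (36 + 4 + 1 + 9)^(1/2) = (50)^(1/2) ≈ 7.0711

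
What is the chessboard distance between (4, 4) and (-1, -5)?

max(|x_i - y_i|) = max(|4 - (-1)|, |4 - (-5)|) = max(5, 9) = 9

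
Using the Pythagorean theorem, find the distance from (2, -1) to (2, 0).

√(Σ(x_i - y_i)²) = √((2 - 2)² + (-1 - 0)²)
= √(0² + (-1)²) = √(0 + 1) = √1 = 1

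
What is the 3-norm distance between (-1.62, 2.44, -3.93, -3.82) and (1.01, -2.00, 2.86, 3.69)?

(Σ|x_i - y_i|^3)^(1/3) = (|-1.62 - 1.01|^3 + |2.44 - (-2)|^3 + |-3.93 - 2.86|^3 + |-3.82 - 3.69|^3)^(1/3)
= (2.63^3 + 4.44^3 + 6.79^3 + 7.51^3)^(1/3) ≈ (18.1914 + 87.5284 + 313.0468 + 423.5648)^(1/3) = (842.3314)^(1/3) ≈ 9.4441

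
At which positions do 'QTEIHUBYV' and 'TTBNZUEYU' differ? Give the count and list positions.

Differing positions: 1, 3, 4, 5, 7, 9. Hamming distance = 6.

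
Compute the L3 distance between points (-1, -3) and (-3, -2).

(Σ|x_i - y_i|^3)^(1/3) = (|-1 - (-3)|^3 + |-3 - (-2)|^3)^(1/3)
= (2^3 + 1^3)^(1/3) = (8 + 1)^(1/3) = (9)^(1/3) ≈ 2.0801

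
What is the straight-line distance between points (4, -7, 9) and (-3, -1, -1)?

√(Σ(x_i - y_i)²) = √((4 - (-3))² + (-7 - (-1))² + (9 - (-1))²)
= √(7² + (-6)² + 10²) = √(49 + 36 + 100) = √185 ≈ 13.6015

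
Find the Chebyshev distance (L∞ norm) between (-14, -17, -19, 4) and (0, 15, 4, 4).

max(|x_i - y_i|) = max(|-14 - 0|, |-17 - 15|, |-19 - 4|, |4 - 4|) = max(14, 32, 23, 0) = 32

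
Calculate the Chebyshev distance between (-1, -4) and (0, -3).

max(|x_i - y_i|) = max(|-1 - 0|, |-4 - (-3)|) = max(1, 1) = 1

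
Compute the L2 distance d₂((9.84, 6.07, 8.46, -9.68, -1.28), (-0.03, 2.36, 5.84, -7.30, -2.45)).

√(Σ(x_i - y_i)²) = √((9.84 - (-0.03))² + (6.07 - 2.36)² + (8.46 - 5.84)² + (-9.68 - (-7.3))² + (-1.28 - (-2.45))²)
= √(9.87² + 3.71² + 2.62² + (-2.38)² + 1.17²) = √(97.4169 + 13.7641 + 6.8644 + 5.6644 + 1.3689) = √125.0787 ≈ 11.1839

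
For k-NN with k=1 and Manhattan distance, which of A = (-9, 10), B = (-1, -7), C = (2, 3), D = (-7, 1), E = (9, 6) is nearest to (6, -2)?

Distances: d(A) = 27, d(B) = 12, d(C) = 9, d(D) = 16, d(E) = 11. Nearest: C = (2, 3) with distance 9.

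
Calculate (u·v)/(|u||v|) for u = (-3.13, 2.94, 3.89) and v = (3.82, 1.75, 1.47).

With u = (-3.13, 2.94, 3.89), v = (3.82, 1.75, 1.47):
u·v = (-3.13)·3.82 + 2.94·1.75 + 3.89·1.47 = (-11.9566) + 5.145 + 5.7183 = -1.0933.
|u| = √((-3.13)² + 2.94² + 3.89²) = √(9.7969 + 8.6436 + 15.1321) = √33.5726, |v| = √(3.82² + 1.75² + 1.47²) = √(14.5924 + 3.0625 + 2.1609) = √19.8158.
cos θ = (u·v)/(|u||v|) = -1.0933/(√33.5726·√19.8158) ≈ -0.0424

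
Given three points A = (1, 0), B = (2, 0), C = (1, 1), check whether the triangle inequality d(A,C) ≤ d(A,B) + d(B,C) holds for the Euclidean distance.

d(A,B) = √(1² + 0²) = √1 = 1, d(B,C) = √(1² + 1²) = √2 ≈ 1.4142, d(A,C) = √(0² + 1²) = √1 = 1.
d(A,C) = 1 ≤ 1 + 1.4142 = 2.4142. Triangle inequality is satisfied.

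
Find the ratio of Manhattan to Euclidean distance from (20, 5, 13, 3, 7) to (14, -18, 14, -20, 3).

L1 = |20 - 14| + |5 - (-18)| + |13 - 14| + |3 - (-20)| + |7 - 3| = 6 + 23 + 1 + 23 + 4 = 57
L2 = √(6² + 23² + 1² + 23² + 4²) = √1111 ≈ 33.3317
L1 ≥ L2 always (equality iff movement is along one axis); L1 > L2 here.
Ratio L1/L2 = 57/√1111 ≈ 1.7101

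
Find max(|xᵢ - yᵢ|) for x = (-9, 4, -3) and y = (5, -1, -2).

max(|x_i - y_i|) = max(|-9 - 5|, |4 - (-1)|, |-3 - (-2)|) = max(14, 5, 1) = 14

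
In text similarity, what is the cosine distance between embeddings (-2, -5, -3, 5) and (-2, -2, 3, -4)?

With u = (-2, -5, -3, 5), v = (-2, -2, 3, -4):
u·v = (-2)·(-2) + (-5)·(-2) + (-3)·3 + 5·(-4) = 4 + 10 + (-9) + (-20) = -15.
|u| = √((-2)² + (-5)² + (-3)² + 5²) = √63, |v| = √((-2)² + (-2)² + 3² + (-4)²) = √33, so |u||v| = √(63·33) = √2079.
cos θ = (u·v)/(|u||v|) = -15/√2079 ≈ -0.329
Cosine distance = 1 - cos θ ≈ 1 - (-0.329) = 1.329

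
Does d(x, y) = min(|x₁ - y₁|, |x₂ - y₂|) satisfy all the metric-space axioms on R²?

No. d fails identity of indiscernibles: take x = (0, 0) and y = (0, 6). Then d(x,y) = min(|0 - 0|, |0 - 6|) = min(0, 6) = 0, yet x ≠ y.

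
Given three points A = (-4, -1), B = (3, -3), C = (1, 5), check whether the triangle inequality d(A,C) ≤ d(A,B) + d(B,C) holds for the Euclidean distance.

d(A,B) = √(7² + 2²) = √53 ≈ 7.2801, d(B,C) = √(2² + 8²) = √68 ≈ 8.2462, d(A,C) = √(5² + 6²) = √61 ≈ 7.8102.
d(A,C) ≈ 7.8102 ≤ 7.2801 + 8.2462 = 15.5263. Triangle inequality is satisfied.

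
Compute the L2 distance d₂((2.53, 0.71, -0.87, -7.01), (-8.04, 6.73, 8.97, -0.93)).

√(Σ(x_i - y_i)²) = √((2.53 - (-8.04))² + (0.71 - 6.73)² + (-0.87 - 8.97)² + (-7.01 - (-0.93))²)
= √(10.57² + (-6.02)² + (-9.84)² + (-6.08)²) = √(111.7249 + 36.2404 + 96.8256 + 36.9664) = √281.7573 ≈ 16.7856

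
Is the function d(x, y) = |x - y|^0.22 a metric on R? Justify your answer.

Yes. With 0 < p = 0.22 ≤ 1, d(x,y) = |x-y|^0.22 is a metric on R. Non-negativity and symmetry are immediate; |x-y|^0.22 = 0 ⟺ |x-y| = 0 ⟺ x = y. For the triangle inequality, the function t ↦ t^0.22 is subadditive on [0,∞) when p ≤ 1, so |x-z|^0.22 ≤ (|x-y| + |y-z|)^0.22 ≤ |x-y|^0.22 + |y-z|^0.22.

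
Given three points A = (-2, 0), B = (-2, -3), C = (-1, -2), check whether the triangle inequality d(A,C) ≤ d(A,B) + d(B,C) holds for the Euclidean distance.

d(A,B) = √(0² + 3²) = √9 = 3, d(B,C) = √(1² + 1²) = √2 ≈ 1.4142, d(A,C) = √(1² + 2²) = √5 ≈ 2.2361.
d(A,C) ≈ 2.2361 ≤ 3 + 1.4142 = 4.4142. Triangle inequality is satisfied.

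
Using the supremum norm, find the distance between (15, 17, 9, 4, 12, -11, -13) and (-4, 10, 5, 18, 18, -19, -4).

max(|x_i - y_i|) = max(|15 - (-4)|, |17 - 10|, |9 - 5|, |4 - 18|, |12 - 18|, |-11 - (-19)|, |-13 - (-4)|) = max(19, 7, 4, 14, 6, 8, 9) = 19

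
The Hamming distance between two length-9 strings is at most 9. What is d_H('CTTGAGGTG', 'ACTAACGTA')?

Differing positions: 1, 2, 4, 6, 9. Hamming distance = 5. The maximum possible Hamming distance for length-9 strings is 9, so d_H/9 = 5/9 ≈ 0.5556.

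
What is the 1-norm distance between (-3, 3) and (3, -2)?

Σ|x_i - y_i| = |-3 - 3| + |3 - (-2)| = 6 + 5 = 11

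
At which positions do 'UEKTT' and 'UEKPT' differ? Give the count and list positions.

Differing positions: 4. Hamming distance = 1.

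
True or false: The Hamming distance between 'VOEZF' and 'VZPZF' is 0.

Differing positions: 2, 3. Hamming distance = 2, so the claim that d_H = 0 is false.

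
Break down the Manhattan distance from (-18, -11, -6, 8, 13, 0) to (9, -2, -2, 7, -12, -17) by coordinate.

Σ|x_i - y_i| = |-18 - 9| + |-11 - (-2)| + |-6 - (-2)| + |8 - 7| + |13 - (-12)| + |0 - (-17)| = 27 + 9 + 4 + 1 + 25 + 17 = 83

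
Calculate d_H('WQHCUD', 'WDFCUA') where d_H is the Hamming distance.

Differing positions: 2, 3, 6. Hamming distance = 3.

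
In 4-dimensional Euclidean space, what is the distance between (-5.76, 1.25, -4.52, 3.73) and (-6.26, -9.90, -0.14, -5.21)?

√(Σ(x_i - y_i)²) = √((-5.76 - (-6.26))² + (1.25 - (-9.9))² + (-4.52 - (-0.14))² + (3.73 - (-5.21))²)
= √(0.5² + 11.15² + (-4.38)² + 8.94²) = √(0.25 + 124.3225 + 19.1844 + 79.9236) = √223.6805 ≈ 14.956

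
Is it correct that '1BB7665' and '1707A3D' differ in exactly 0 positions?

Differing positions: 2, 3, 5, 6, 7. Hamming distance = 5, so the claim that d_H = 0 is false.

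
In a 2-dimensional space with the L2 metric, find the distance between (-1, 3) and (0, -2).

(Σ|x_i - y_i|^2)^(1/2) = (|-1 - 0|^2 + |3 - (-2)|^2)^(1/2)
= (1^2 + 5^2)^(1/2) = (1 + 25)^(1/2) = (26)^(1/2) ≈ 5.099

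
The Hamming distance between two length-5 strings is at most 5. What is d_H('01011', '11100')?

Differing positions: 1, 3, 4, 5. Hamming distance = 4. The maximum possible Hamming distance for length-5 strings is 5, so d_H/5 = 4/5 = 0.8.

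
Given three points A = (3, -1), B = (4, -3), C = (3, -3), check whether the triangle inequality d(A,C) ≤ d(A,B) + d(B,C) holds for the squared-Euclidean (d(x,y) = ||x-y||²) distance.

d(A,B) = 1² + 2² = 5, d(B,C) = 1² + 0² = 1, d(A,C) = 0² + 2² = 4.
d(A,C) = 4 ≤ 5 + 1 = 6. Triangle inequality is satisfied.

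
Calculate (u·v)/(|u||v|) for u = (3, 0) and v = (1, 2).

With u = (3, 0), v = (1, 2):
u·v = 3·1 + 0·2 = 3 + 0 = 3.
|u| = √(3² + 0²) = √9, |v| = √(1² + 2²) = √5, so |u||v| = √(9·5) = √45.
cos θ = (u·v)/(|u||v|) = 3/√45 ≈ 0.4472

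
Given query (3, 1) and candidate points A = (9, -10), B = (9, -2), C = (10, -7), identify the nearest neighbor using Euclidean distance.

Distances: d(A) ≈ 12.53, d(B) ≈ 6.7082, d(C) ≈ 10.6301. Nearest: B = (9, -2) with distance 6.7082.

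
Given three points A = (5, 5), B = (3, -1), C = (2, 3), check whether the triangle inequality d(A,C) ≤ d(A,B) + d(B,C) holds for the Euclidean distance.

d(A,B) = √(2² + 6²) = √40 ≈ 6.3246, d(B,C) = √(1² + 4²) = √17 ≈ 4.1231, d(A,C) = √(3² + 2²) = √13 ≈ 3.6056.
d(A,C) ≈ 3.6056 ≤ 6.3246 + 4.1231 = 10.4477. Triangle inequality is satisfied.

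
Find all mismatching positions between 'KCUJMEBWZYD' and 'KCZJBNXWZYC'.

Differing positions: 3, 5, 6, 7, 11. Hamming distance = 5.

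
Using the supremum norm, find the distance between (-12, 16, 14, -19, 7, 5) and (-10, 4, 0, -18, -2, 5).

max(|x_i - y_i|) = max(|-12 - (-10)|, |16 - 4|, |14 - 0|, |-19 - (-18)|, |7 - (-2)|, |5 - 5|) = max(2, 12, 14, 1, 9, 0) = 14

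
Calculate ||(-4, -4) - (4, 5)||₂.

√(Σ(x_i - y_i)²) = √((-4 - 4)² + (-4 - 5)²)
= √((-8)² + (-9)²) = √(64 + 81) = √145 ≈ 12.0416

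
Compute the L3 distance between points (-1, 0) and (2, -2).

(Σ|x_i - y_i|^3)^(1/3) = (|-1 - 2|^3 + |0 - (-2)|^3)^(1/3)
= (3^3 + 2^3)^(1/3) = (27 + 8)^(1/3) = (35)^(1/3) ≈ 3.2711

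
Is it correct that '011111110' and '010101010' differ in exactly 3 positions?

Differing positions: 3, 5, 7. Hamming distance = 3, so the claim is true.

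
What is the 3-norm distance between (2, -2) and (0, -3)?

(Σ|x_i - y_i|^3)^(1/3) = (|2 - 0|^3 + |-2 - (-3)|^3)^(1/3)
= (2^3 + 1^3)^(1/3) = (8 + 1)^(1/3) = (9)^(1/3) ≈ 2.0801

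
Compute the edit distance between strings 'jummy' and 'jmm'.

Let D[i][j] be the edit distance between the first i characters of 'jummy' and the first j characters of 'jmm', with D[i][0] = i, D[0][j] = j, and D[i][j] = D[i-1][j-1] if the characters match, else 1 + min(D[i-1][j], D[i][j-1], D[i-1][j-1]). Filling the table (rows: prefixes of 'jummy', columns: prefixes of 'jmm'):
     ε  j  m  m
  ε  0  1  2  3
  j  1  0  1  2
  u  2  1  1  2
  m  3  2  1  1
  m  4  3  2  1
  y  5  4  3  2
The bottom-right entry gives D[5][3] = 2, so no sequence of fewer than 2 edits works. Backtracking through the table gives one optimal edit sequence (2 edits):
  jummy → jmmy (del u @2)
  jmmy → jmm (del y @4)
Edit distance = 2.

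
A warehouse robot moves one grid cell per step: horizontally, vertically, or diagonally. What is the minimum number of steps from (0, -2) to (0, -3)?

max(|x_i - y_i|) = max(|0 - 0|, |-2 - (-3)|) = max(0, 1) = 1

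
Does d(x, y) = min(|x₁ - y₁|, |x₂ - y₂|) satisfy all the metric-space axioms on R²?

No. d fails identity of indiscernibles: take x = (-1, 0) and y = (-1, 9). Then d(x,y) = min(|-1 - (-1)|, |0 - 9|) = min(0, 9) = 0, yet x ≠ y.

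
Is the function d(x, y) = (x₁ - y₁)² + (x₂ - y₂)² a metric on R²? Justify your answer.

No. The squared Euclidean distance fails the triangle inequality. Counterexample: x = (0, 0), y = (3, 3), z = (6, 6). d(x,z) = 6² + 6² = 72, but d(x,y) + d(y,z) = (3² + 3²) + (3² + 3²) = 18 + 18 = 36. Since 72 > 36, the triangle inequality is violated. (Note: √d, the ordinary Euclidean distance, IS a metric.)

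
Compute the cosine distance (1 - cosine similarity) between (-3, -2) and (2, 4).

With u = (-3, -2), v = (2, 4):
u·v = (-3)·2 + (-2)·4 = (-6) + (-8) = -14.
|u| = √((-3)² + (-2)²) = √13, |v| = √(2² + 4²) = √20, so |u||v| = √(13·20) = √260.
cos θ = (u·v)/(|u||v|) = -14/√260 ≈ -0.8682
Cosine distance = 1 - cos θ ≈ 1 - (-0.8682) = 1.8682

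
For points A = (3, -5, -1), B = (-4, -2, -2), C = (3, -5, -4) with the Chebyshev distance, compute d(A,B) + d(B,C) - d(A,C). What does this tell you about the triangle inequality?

d(A,B) = max(7, 3, 1) = 7, d(B,C) = max(7, 3, 2) = 7, d(A,C) = max(0, 0, 3) = 3.
d(A,B) + d(B,C) - d(A,C) = 7 + 7 - 3 = 14 - 3 = 11. This is ≥ 0, so the triangle inequality holds for these points.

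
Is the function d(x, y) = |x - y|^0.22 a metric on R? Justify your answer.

Yes. With 0 < p = 0.22 ≤ 1, d(x,y) = |x-y|^0.22 is a metric on R. Non-negativity and symmetry are immediate; |x-y|^0.22 = 0 ⟺ |x-y| = 0 ⟺ x = y. For the triangle inequality, the function t ↦ t^0.22 is subadditive on [0,∞) when p ≤ 1, so |x-z|^0.22 ≤ (|x-y| + |y-z|)^0.22 ≤ |x-y|^0.22 + |y-z|^0.22.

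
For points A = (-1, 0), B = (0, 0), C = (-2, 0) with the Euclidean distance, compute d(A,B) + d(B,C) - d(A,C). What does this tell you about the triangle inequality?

d(A,B) = √(1² + 0²) = √1 = 1, d(B,C) = √(2² + 0²) = √4 = 2, d(A,C) = √(1² + 0²) = √1 = 1.
d(A,B) + d(B,C) - d(A,C) = 1 + 2 - 1 = 3 - 1 = 2. This is ≥ 0, so the triangle inequality holds for these points.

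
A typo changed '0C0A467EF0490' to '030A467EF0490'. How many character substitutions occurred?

Differing positions: 2. Hamming distance = 1.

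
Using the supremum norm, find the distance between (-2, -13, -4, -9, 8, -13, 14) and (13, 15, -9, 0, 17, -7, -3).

max(|x_i - y_i|) = max(|-2 - 13|, |-13 - 15|, |-4 - (-9)|, |-9 - 0|, |8 - 17|, |-13 - (-7)|, |14 - (-3)|) = max(15, 28, 5, 9, 9, 6, 17) = 28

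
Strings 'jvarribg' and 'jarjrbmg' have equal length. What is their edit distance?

Let D[i][j] be the edit distance between the first i characters of 'jvarribg' and the first j characters of 'jarjrbmg', with D[i][0] = i, D[0][j] = j, and D[i][j] = D[i-1][j-1] if the characters match, else 1 + min(D[i-1][j], D[i][j-1], D[i-1][j-1]). Filling the table (rows: prefixes of 'jvarribg', columns: prefixes of 'jarjrbmg'):
     ε  j  a  r  j  r  b  m  g
  ε  0  1  2  3  4  5  6  7  8
  j  1  0  1  2  3  4  5  6  7
  v  2  1  1  2  3  4  5  6  7
  a  3  2  1  2  3  4  5  6  7
  r  4  3  2  1  2  3  4  5  6
  r  5  4  3  2  2  2  3  4  5
  i  6  5  4  3  3  3  3  4  5
  b  7  6  5  4  4  4  3  4  5
  g  8  7  6  5  5  5  4  4  4
The bottom-right entry gives D[8][8] = 4, so no sequence of fewer than 4 edits works. Backtracking through the table gives one optimal edit sequence (4 edits):
  jvarribg → jarribg (del v @2)
  jarribg → jarjribg (ins j @4)
  jarjribg → jarjrbbg (sub i→b @6)
  jarjrbbg → jarjrbmg (sub b→m @7)
Edit distance = 4.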